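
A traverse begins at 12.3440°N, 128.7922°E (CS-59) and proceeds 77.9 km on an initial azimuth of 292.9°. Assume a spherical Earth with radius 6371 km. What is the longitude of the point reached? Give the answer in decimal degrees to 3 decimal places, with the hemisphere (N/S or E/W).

128.131°E

δ = d/R = 77.9/6371 = 0.012227 rad
φ₂ = arcsin(sin φ₁ cos δ + cos φ₁ sin δ cos θ)
   = arcsin(0.21378·0.99993 + 0.97688·0.01223·0.38912) = 12.61581°
λ₂ = λ₁ + atan2(sin θ sin δ cos φ₁, cos δ − sin φ₁ sin φ₂) = 128.13088°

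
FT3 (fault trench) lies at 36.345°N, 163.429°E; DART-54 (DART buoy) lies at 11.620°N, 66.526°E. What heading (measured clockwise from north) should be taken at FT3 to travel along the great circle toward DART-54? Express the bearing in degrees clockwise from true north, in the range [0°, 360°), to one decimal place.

283.4°

Δλ = -96.9030°
y = sin Δλ · cos φ₂ = -0.972405
x = cos φ₁ sin φ₂ − sin φ₁ cos φ₂ cos Δλ = 0.232006
θ = atan2(y, x) = -76.5807° → 283.4193° (mod 360°)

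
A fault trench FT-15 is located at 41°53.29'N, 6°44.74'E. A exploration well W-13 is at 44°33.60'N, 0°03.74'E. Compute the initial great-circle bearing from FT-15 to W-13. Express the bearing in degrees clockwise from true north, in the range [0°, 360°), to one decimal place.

FT-15: φ = +41.88817°, λ = +6.74567°
W-13: φ = +44.56000°, λ = +0.06233°
Δλ = -6.6833°
y = sin Δλ · cos φ₂ = -0.082924
x = cos φ₁ sin φ₂ − sin φ₁ cos φ₂ cos Δλ = 0.049848
θ = atan2(y, x) = -58.9886° → 301.0114° (mod 360°)

301.0°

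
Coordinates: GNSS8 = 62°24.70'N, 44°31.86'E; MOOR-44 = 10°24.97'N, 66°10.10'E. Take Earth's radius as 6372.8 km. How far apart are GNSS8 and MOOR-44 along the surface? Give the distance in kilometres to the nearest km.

GNSS8: φ = +62.41167°, λ = +44.53100°
MOOR-44: φ = +10.41617°, λ = +66.16833°
Δφ = -51.9955°,  Δλ = 21.6373°
a = sin²(Δφ/2) + cos φ₁ cos φ₂ sin²(Δλ/2) = 0.208186
c = 2·arcsin(√a) = 0.947606 rad = 54.2939°
d = R·c = 6372.8 × 0.947606 = 6038.9 km

6039 km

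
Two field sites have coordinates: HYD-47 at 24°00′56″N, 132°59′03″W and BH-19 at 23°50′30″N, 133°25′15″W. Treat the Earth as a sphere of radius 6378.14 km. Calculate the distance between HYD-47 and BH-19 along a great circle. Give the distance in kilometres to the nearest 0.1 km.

48.5 km

HYD-47: φ = +24.01556°, λ = -132.98417°
BH-19: φ = +23.84167°, λ = -133.42083°
Δφ = -0.1739°,  Δλ = -0.4367°
a = sin²(Δφ/2) + cos φ₁ cos φ₂ sin²(Δλ/2) = 0.000014
c = 2·arcsin(√a) = 0.007599 rad = 0.4354°
d = R·c = 6378.14 × 0.007599 = 48.5 km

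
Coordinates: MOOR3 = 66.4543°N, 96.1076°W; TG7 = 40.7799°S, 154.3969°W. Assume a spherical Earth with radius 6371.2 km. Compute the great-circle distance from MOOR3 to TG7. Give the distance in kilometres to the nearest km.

12909 km

Δφ = -107.2342°,  Δλ = -58.2893°
a = sin²(Δφ/2) + cos φ₁ cos φ₂ sin²(Δλ/2) = 0.719887
c = 2·arcsin(√a) = 2.026142 rad = 116.0894°
d = R·c = 6371.2 × 2.026142 = 12909.0 km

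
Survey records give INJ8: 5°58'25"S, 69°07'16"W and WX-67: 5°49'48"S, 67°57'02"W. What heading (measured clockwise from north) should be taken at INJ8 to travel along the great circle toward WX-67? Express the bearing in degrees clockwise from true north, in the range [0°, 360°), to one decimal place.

83.0°

INJ8: φ = -5.97361°, λ = -69.12111°
WX-67: φ = -5.83000°, λ = -67.95056°
Δλ = 1.1706°
y = sin Δλ · cos φ₂ = 0.020323
x = cos φ₁ sin φ₂ − sin φ₁ cos φ₂ cos Δλ = 0.002485
θ = atan2(y, x) = 83.0291° → 83.0291° (mod 360°)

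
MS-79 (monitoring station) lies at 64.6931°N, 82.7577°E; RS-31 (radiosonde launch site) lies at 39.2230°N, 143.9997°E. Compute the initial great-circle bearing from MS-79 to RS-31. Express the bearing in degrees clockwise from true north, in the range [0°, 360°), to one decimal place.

Δλ = 61.2420°
y = sin Δλ · cos φ₂ = 0.679140
x = cos φ₁ sin φ₂ − sin φ₁ cos φ₂ cos Δλ = -0.066639
θ = atan2(y, x) = 95.6041° → 95.6041° (mod 360°)

95.6°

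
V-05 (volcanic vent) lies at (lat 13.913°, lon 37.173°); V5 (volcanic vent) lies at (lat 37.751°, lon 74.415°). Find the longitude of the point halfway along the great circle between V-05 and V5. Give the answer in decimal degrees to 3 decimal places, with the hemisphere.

53.822°E

Bx = cos φ₂ cos Δλ = 0.629449,  By = cos φ₂ sin Δλ = 0.478505
φₘ = atan2(sin φ₁ + sin φ₂, √((cos φ₁ + Bx)² + By²)) = 27.04649°
λₘ = λ₁ + atan2(By, cos φ₁ + Bx) = 53.82204°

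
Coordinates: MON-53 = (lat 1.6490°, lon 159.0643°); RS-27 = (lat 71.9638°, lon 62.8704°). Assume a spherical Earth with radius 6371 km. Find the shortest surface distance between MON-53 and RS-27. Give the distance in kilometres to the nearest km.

Δφ = 70.3148°,  Δλ = -96.1939°
a = sin²(Δφ/2) + cos φ₁ cos φ₂ sin²(Δλ/2) = 0.503015
c = 2·arcsin(√a) = 1.576826 rad = 90.3455°
d = R·c = 6371 × 1.576826 = 10046.0 km

10046 km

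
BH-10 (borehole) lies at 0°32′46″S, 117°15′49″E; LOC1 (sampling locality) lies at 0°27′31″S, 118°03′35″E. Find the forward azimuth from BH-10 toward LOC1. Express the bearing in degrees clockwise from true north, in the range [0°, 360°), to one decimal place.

83.7°

BH-10: φ = -0.54611°, λ = +117.26361°
LOC1: φ = -0.45861°, λ = +118.05972°
Δλ = 0.7961°
y = sin Δλ · cos φ₂ = 0.013894
x = cos φ₁ sin φ₂ − sin φ₁ cos φ₂ cos Δλ = 0.001526
θ = atan2(y, x) = 83.7312° → 83.7312° (mod 360°)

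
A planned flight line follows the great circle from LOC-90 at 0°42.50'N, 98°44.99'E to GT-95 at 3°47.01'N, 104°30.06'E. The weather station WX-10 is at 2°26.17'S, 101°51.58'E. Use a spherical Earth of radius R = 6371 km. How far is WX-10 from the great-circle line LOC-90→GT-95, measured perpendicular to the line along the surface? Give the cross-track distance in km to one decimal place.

LOC-90: φ = +0.70833°, λ = +98.74983°
GT-95: φ = +3.78350°, λ = +104.50100°
WX-10: φ = -2.43617°, λ = +101.85967°
δ₁₃ = central angle LOC-90→WX-10 = 0.077179 rad  (haversine)
θ₁₃ = bearing LOC-90→WX-10 = 135.334°,  θ₁₂ = bearing LOC-90→GT-95 = 61.758°
dₓₜ = R·arcsin(sin δ₁₃ · sin(θ₁₃ − θ₁₂)) = 6371·arcsin(0.07710·sin(73.575°)) = 471.604 km
|dₓₜ| = 471.604 km

471.6 km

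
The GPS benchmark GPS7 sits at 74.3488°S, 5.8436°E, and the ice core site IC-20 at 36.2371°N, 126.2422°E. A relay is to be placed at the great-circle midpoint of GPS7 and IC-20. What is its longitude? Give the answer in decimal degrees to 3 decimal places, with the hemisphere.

107.092°E

Bx = cos φ₂ cos Δλ = -0.408139,  By = cos φ₂ sin Δλ = 0.695694
φₘ = atan2(sin φ₁ + sin φ₂, √((cos φ₁ + Bx)² + By²)) = -27.66155°
λₘ = λ₁ + atan2(By, cos φ₁ + Bx) = 107.09170°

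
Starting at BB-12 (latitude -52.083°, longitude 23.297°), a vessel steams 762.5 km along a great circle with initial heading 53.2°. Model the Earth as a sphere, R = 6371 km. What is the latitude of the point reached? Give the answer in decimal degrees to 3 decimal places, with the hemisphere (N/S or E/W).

δ = d/R = 762.5/6371 = 0.119683 rad
φ₂ = arcsin(sin φ₁ cos δ + cos φ₁ sin δ cos θ)
   = arcsin(-0.78890·0.99285 + 0.61452·0.11940·0.59902) = -47.67240°
λ₂ = λ₁ + atan2(sin θ sin δ cos φ₁, cos δ − sin φ₁ sin φ₂) = 31.45947°

47.672°S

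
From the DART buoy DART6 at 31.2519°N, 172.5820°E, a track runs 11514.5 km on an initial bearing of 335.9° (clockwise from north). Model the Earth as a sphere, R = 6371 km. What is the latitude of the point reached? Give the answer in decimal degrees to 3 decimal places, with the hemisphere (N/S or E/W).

δ = d/R = 11514.5/6371 = 1.807330 rad
φ₂ = arcsin(sin φ₁ cos δ + cos φ₁ sin δ cos θ)
   = arcsin(0.51880·-0.23433 + 0.85489·0.97216·0.91283) = 39.57408°
λ₂ = λ₁ + atan2(sin θ sin δ cos φ₁, cos δ − sin φ₁ sin φ₂) = 23.57929°

39.574°N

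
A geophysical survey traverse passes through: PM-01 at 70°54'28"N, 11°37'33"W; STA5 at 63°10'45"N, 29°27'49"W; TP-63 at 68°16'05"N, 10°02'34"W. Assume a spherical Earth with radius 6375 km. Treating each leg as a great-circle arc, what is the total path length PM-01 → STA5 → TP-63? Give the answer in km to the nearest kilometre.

2195 km

PM-01: φ = +70.90778°, λ = -11.62583°
STA5: φ = +63.17917°, λ = -29.46361°
TP-63: φ = +68.26806°, λ = -10.04278°
PM-01→STA5: c = 0.180124 rad, d = 1148.29 km
STA5→TP-63: c = 0.164180 rad, d = 1046.65 km
Total = 1148.29 + 1046.65 = 2194.94 km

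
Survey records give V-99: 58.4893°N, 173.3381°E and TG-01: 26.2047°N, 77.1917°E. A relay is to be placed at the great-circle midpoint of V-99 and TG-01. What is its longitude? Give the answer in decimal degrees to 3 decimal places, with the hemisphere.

Bx = cos φ₂ cos Δλ = -0.096065,  By = cos φ₂ sin Δλ = -0.892065
φₘ = atan2(sin φ₁ + sin φ₂, √((cos φ₁ + Bx)² + By²)) = 52.61714°
λₘ = λ₁ + atan2(By, cos φ₁ + Bx) = 108.89562°

108.896°E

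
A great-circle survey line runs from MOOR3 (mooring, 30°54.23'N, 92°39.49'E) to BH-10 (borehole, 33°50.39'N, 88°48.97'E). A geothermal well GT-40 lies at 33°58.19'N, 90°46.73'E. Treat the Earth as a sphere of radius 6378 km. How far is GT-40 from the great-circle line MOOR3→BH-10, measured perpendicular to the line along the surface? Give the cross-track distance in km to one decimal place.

131.3 km

MOOR3: φ = +30.90383°, λ = +92.65817°
BH-10: φ = +33.83983°, λ = +88.81617°
GT-40: φ = +33.96983°, λ = +90.77883°
δ₁₃ = central angle MOOR3→GT-40 = 0.060245 rad  (haversine)
θ₁₃ = bearing MOOR3→GT-40 = 333.146°,  θ₁₂ = bearing MOOR3→BH-10 = 313.154°
dₓₜ = R·arcsin(sin δ₁₃ · sin(θ₁₃ − θ₁₂)) = 6378·arcsin(0.06021·sin(19.991°)) = 131.294 km
|dₓₜ| = 131.294 km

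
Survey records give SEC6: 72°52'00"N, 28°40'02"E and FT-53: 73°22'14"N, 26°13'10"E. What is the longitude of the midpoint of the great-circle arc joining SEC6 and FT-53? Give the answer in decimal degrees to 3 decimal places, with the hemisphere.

27.461°E

SEC6: φ = +72.86667°, λ = +28.66722°
FT-53: φ = +73.37056°, λ = +26.21944°
Bx = cos φ₂ cos Δλ = 0.285920,  By = cos φ₂ sin Δλ = -0.012222
φₘ = atan2(sin φ₁ + sin φ₂, √((cos φ₁ + Bx)² + By²)) = 73.12224°
λₘ = λ₁ + atan2(By, cos φ₁ + Bx) = 27.46107°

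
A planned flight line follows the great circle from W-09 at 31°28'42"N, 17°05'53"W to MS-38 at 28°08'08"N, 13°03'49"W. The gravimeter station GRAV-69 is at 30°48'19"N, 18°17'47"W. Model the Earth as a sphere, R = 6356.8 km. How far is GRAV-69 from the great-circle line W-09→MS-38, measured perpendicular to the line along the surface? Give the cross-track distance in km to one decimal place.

131.8 km

W-09: φ = +31.47833°, λ = -17.09806°
MS-38: φ = +28.13556°, λ = -13.06361°
GRAV-69: φ = +30.80528°, λ = -18.29639°
δ₁₃ = central angle W-09→GRAV-69 = 0.021411 rad  (haversine)
θ₁₃ = bearing W-09→GRAV-69 = 237.037°,  θ₁₂ = bearing W-09→MS-38 = 132.659°
dₓₜ = R·arcsin(sin δ₁₃ · sin(θ₁₃ − θ₁₂)) = 6356.8·arcsin(0.02141·sin(104.378°)) = 131.840 km
|dₓₜ| = 131.840 km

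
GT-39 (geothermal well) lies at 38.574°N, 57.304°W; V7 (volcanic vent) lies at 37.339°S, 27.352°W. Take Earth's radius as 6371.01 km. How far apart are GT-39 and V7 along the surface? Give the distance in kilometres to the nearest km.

Δφ = -75.9130°,  Δλ = 29.9520°
a = sin²(Δφ/2) + cos φ₁ cos φ₂ sin²(Δλ/2) = 0.419810
c = 2·arcsin(√a) = 1.409722 rad = 80.7711°
d = R·c = 6371.01 × 1.409722 = 8981.4 km

8981 km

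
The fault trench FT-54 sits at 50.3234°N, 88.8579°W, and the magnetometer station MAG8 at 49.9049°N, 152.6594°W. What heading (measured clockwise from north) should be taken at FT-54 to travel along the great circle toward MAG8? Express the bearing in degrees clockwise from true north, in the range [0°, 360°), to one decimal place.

295.0°

Δλ = -63.8015°
y = sin Δλ · cos φ₂ = -0.577894
x = cos φ₁ sin φ₂ − sin φ₁ cos φ₂ cos Δλ = 0.269556
θ = atan2(y, x) = -64.9935° → 295.0065° (mod 360°)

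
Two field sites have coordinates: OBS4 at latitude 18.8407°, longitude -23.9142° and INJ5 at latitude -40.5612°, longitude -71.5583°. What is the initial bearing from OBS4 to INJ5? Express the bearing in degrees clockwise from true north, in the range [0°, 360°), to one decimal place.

Δλ = -47.6441°
y = sin Δλ · cos φ₂ = -0.561407
x = cos φ₁ sin φ₂ − sin φ₁ cos φ₂ cos Δλ = -0.780713
θ = atan2(y, x) = -144.2802° → 215.7198° (mod 360°)

215.7°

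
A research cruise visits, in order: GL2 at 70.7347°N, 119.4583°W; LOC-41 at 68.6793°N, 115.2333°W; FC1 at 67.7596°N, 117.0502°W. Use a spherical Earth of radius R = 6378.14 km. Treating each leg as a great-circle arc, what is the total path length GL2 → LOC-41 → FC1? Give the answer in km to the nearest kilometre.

408 km

GL2→LOC-41: c = 0.044035 rad, d = 280.86 km
LOC-41→FC1: c = 0.019901 rad, d = 126.93 km
Total = 280.86 + 126.93 = 407.79 km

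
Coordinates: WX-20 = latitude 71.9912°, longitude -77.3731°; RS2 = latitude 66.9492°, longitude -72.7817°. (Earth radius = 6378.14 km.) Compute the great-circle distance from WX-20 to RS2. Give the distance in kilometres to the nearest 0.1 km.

Δφ = -5.0420°,  Δλ = 4.5914°
a = sin²(Δφ/2) + cos φ₁ cos φ₂ sin²(Δλ/2) = 0.002129
c = 2·arcsin(√a) = 0.092314 rad = 5.2892°
d = R·c = 6378.14 × 0.092314 = 588.8 km

588.8 km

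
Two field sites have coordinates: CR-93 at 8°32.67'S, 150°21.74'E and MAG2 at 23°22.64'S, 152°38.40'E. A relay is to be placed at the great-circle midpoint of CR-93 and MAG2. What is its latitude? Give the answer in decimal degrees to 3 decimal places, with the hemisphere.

15.964°S

CR-93: φ = -8.54450°, λ = +150.36233°
MAG2: φ = -23.37733°, λ = +152.64000°
Bx = cos φ₂ cos Δλ = 0.917186,  By = cos φ₂ sin Δλ = 0.036480
φₘ = atan2(sin φ₁ + sin φ₂, √((cos φ₁ + Bx)² + By²)) = -15.96391°
λₘ = λ₁ + atan2(By, cos φ₁ + Bx) = 151.45876°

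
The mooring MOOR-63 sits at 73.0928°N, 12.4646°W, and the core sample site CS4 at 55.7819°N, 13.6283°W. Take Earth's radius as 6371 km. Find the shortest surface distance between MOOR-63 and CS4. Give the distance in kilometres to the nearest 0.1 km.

Δφ = -17.3109°,  Δλ = -1.1637°
a = sin²(Δφ/2) + cos φ₁ cos φ₂ sin²(Δλ/2) = 0.022665
c = 2·arcsin(√a) = 0.302246 rad = 17.3174°
d = R·c = 6371 × 0.302246 = 1925.6 km

1925.6 km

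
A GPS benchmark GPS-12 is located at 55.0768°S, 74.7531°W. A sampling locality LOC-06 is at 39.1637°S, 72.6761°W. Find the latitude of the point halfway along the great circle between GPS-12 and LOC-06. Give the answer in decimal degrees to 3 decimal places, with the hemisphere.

47.125°S

Bx = cos φ₂ cos Δλ = 0.774835,  By = cos φ₂ sin Δλ = 0.028100
φₘ = atan2(sin φ₁ + sin φ₂, √((cos φ₁ + Bx)² + By²)) = -47.12484°
λₘ = λ₁ + atan2(By, cos φ₁ + Bx) = -73.55827°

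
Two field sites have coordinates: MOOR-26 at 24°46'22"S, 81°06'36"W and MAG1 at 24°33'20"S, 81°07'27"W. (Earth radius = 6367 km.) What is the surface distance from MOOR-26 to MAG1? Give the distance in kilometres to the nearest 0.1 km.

MOOR-26: φ = -24.77278°, λ = -81.11000°
MAG1: φ = -24.55556°, λ = -81.12417°
Δφ = 0.2172°,  Δλ = -0.0142°
a = sin²(Δφ/2) + cos φ₁ cos φ₂ sin²(Δλ/2) = 0.000004
c = 2·arcsin(√a) = 0.003798 rad = 0.2176°
d = R·c = 6367 × 0.003798 = 24.2 km

24.2 km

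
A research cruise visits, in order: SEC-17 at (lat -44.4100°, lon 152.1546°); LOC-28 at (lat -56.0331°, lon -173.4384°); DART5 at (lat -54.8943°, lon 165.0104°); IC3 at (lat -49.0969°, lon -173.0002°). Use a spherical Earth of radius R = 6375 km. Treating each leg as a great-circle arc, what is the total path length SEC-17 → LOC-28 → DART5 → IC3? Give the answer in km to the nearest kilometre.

5720 km

SEC-17→LOC-28: c = 0.428316 rad, d = 2730.52 km
LOC-28→DART5: c = 0.213291 rad, d = 1359.73 km
DART5→IC3: c = 0.255678 rad, d = 1629.95 km
Total = 2730.52 + 1359.73 + 1629.95 = 5720.19 km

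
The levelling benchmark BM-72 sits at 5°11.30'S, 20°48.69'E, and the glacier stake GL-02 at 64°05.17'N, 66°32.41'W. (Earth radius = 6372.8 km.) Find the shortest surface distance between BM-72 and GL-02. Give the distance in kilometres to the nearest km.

BM-72: φ = -5.18833°, λ = +20.81150°
GL-02: φ = +64.08617°, λ = -66.54017°
Δφ = 69.2745°,  Δλ = -87.3517°
a = sin²(Δφ/2) + cos φ₁ cos φ₂ sin²(Δλ/2) = 0.530614
c = 2·arcsin(√a) = 1.632062 rad = 93.5103°
d = R·c = 6372.8 × 1.632062 = 10400.8 km

10401 km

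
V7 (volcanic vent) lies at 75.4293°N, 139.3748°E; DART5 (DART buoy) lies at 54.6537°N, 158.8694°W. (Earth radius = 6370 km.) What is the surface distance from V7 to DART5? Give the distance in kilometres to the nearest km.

Δφ = -20.7756°,  Δλ = 61.7558°
a = sin²(Δφ/2) + cos φ₁ cos φ₂ sin²(Δλ/2) = 0.070845
c = 2·arcsin(√a) = 0.538828 rad = 30.8726°
d = R·c = 6370 × 0.538828 = 3432.3 km

3432 km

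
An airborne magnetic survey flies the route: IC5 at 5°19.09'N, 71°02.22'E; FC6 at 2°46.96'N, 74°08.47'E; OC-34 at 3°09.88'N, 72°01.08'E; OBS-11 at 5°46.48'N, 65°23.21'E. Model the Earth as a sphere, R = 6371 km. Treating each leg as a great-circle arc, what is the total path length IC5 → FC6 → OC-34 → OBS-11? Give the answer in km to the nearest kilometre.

1475 km

IC5: φ = +5.31817°, λ = +71.03700°
FC6: φ = +2.78267°, λ = +74.14117°
OC-34: φ = +3.16467°, λ = +72.01800°
OBS-11: φ = +5.77467°, λ = +65.38683°
IC5→FC6: c = 0.069846 rad, d = 444.99 km
FC6→OC-34: c = 0.037602 rad, d = 239.56 km
OC-34→OBS-11: c = 0.124041 rad, d = 790.26 km
Total = 444.99 + 239.56 + 790.26 = 1474.81 km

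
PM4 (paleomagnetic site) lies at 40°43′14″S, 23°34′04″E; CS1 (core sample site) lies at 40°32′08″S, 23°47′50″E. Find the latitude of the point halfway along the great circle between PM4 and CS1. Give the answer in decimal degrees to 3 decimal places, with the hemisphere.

40.628°S

PM4: φ = -40.72056°, λ = +23.56778°
CS1: φ = -40.53556°, λ = +23.79722°
Bx = cos φ₂ cos Δλ = 0.759997,  By = cos φ₂ sin Δλ = 0.003043
φₘ = atan2(sin φ₁ + sin φ₂, √((cos φ₁ + Bx)² + By²)) = -40.62811°
λₘ = λ₁ + atan2(By, cos φ₁ + Bx) = 23.68266°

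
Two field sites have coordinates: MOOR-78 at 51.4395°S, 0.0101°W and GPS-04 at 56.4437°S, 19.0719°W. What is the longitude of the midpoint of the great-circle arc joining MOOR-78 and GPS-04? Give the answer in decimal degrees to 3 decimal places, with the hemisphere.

8.964°W

Bx = cos φ₂ cos Δλ = 0.522447,  By = cos φ₂ sin Δλ = -0.180523
φₘ = atan2(sin φ₁ + sin φ₂, √((cos φ₁ + Bx)² + By²)) = -54.31836°
λₘ = λ₁ + atan2(By, cos φ₁ + Bx) = -8.96368°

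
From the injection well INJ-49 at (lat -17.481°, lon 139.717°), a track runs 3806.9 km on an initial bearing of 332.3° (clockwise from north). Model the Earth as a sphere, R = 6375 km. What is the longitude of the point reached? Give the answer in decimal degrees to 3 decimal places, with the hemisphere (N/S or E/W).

124.151°E

δ = d/R = 3806.9/6375 = 0.597161 rad
φ₂ = arcsin(sin φ₁ cos δ + cos φ₁ sin δ cos θ)
   = arcsin(-0.30039·0.82694 + 0.95382·0.56230·0.88539) = 13.08867°
λ₂ = λ₁ + atan2(sin θ sin δ cos φ₁, cos δ − sin φ₁ sin φ₂) = 124.15085°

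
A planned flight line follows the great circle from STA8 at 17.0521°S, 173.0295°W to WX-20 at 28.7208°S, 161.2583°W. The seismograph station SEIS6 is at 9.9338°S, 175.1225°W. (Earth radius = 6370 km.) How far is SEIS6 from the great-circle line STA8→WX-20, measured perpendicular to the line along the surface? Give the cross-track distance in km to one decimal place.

341.0 km

δ₁₃ = central angle STA8→SEIS6 = 0.129209 rad  (haversine)
θ₁₃ = bearing STA8→SEIS6 = 343.788°,  θ₁₂ = bearing STA8→WX-20 = 139.254°
dₓₜ = R·arcsin(sin δ₁₃ · sin(θ₁₃ − θ₁₂)) = 6370·arcsin(0.12885·sin(204.534°)) = -340.971 km
|dₓₜ| = 340.971 km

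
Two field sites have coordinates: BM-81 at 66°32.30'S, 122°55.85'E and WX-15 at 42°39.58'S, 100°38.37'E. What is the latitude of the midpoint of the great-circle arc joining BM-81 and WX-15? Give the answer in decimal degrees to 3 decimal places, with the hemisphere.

55.066°S

BM-81: φ = -66.53833°, λ = +122.93083°
WX-15: φ = -42.65967°, λ = +100.63950°
Bx = cos φ₂ cos Δλ = 0.680434,  By = cos φ₂ sin Δλ = -0.278946
φₘ = atan2(sin φ₁ + sin φ₂, √((cos φ₁ + Bx)² + By²)) = -55.06640°
λₘ = λ₁ + atan2(By, cos φ₁ + Bx) = 108.43038°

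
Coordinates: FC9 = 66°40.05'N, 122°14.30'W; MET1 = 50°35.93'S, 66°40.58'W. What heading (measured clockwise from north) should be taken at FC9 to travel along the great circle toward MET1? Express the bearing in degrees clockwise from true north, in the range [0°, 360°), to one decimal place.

140.5°

FC9: φ = +66.66750°, λ = -122.23833°
MET1: φ = -50.59883°, λ = -66.67633°
Δλ = 55.5620°
y = sin Δλ · cos φ₂ = 0.523500
x = cos φ₁ sin φ₂ − sin φ₁ cos φ₂ cos Δλ = -0.635652
θ = atan2(y, x) = 140.5264° → 140.5264° (mod 360°)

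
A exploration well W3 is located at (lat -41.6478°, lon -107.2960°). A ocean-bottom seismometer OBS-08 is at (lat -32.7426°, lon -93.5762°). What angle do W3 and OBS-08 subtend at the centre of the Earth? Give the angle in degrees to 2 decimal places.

14.07°

Δφ = 8.9052°,  Δλ = 13.7198°
a = sin²(Δφ/2) + cos φ₁ cos φ₂ sin²(Δλ/2) = 0.014994
c = 2·arcsin(√a) = 0.245514 rad = 14.0669°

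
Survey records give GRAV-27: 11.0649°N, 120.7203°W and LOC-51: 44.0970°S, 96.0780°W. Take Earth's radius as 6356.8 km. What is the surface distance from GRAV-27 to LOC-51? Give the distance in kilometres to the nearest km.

6605 km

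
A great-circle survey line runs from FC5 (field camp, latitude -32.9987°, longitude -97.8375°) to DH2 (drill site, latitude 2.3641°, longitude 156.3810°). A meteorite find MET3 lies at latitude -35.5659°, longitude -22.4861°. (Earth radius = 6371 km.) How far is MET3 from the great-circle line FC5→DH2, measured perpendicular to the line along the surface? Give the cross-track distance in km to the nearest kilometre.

δ₁₃ = central angle FC5→MET3 = 1.059509 rad  (haversine)
θ₁₃ = bearing FC5→MET3 = 115.523°,  θ₁₂ = bearing FC5→DH2 = 263.274°
dₓₜ = R·arcsin(sin δ₁₃ · sin(θ₁₃ − θ₁₂)) = 6371·arcsin(0.87212·sin(-147.750°)) = -3083.900 km
|dₓₜ| = 3083.900 km

3084 km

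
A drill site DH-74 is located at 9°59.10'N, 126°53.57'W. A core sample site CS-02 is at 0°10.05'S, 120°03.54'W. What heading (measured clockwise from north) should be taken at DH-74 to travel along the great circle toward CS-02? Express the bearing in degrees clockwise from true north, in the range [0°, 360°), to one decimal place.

DH-74: φ = +9.98500°, λ = -126.89283°
CS-02: φ = -0.16750°, λ = -120.05900°
Δλ = 6.8338°
y = sin Δλ · cos φ₂ = 0.118990
x = cos φ₁ sin φ₂ − sin φ₁ cos φ₂ cos Δλ = -0.175037
θ = atan2(y, x) = 145.7922° → 145.7922° (mod 360°)

145.8°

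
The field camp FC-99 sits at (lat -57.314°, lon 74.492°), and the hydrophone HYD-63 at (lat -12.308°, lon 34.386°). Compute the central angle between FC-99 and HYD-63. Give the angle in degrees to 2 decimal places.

Δφ = 45.0060°,  Δλ = -40.1060°
a = sin²(Δφ/2) + cos φ₁ cos φ₂ sin²(Δλ/2) = 0.208518
c = 2·arcsin(√a) = 0.948424 rad = 54.3407°

54.34°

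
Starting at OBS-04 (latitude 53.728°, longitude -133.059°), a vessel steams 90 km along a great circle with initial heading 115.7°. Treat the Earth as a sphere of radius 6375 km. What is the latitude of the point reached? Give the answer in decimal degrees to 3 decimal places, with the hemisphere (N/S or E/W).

53.371°N

δ = d/R = 90/6375 = 0.014118 rad
φ₂ = arcsin(sin φ₁ cos δ + cos φ₁ sin δ cos θ)
   = arcsin(0.80622·0.99990 + 0.59162·0.01412·-0.43366) = 53.37097°
λ₂ = λ₁ + atan2(sin θ sin δ cos φ₁, cos δ − sin φ₁ sin φ₂) = -131.83732°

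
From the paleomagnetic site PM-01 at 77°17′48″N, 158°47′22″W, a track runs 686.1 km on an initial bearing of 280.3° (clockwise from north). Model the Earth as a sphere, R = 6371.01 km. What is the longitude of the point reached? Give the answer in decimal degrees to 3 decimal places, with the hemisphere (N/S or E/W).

PM-01: φ = +77.29667°, λ = -158.78944°
δ = d/R = 686.1/6371.01 = 0.107691 rad
φ₂ = arcsin(sin φ₁ cos δ + cos φ₁ sin δ cos θ)
   = arcsin(0.97552·0.99421 + 0.21990·0.10748·0.17880) = 76.93054°
λ₂ = λ₁ + atan2(sin θ sin δ cos φ₁, cos δ − sin φ₁ sin φ₂) = 173.32867°

173.329°E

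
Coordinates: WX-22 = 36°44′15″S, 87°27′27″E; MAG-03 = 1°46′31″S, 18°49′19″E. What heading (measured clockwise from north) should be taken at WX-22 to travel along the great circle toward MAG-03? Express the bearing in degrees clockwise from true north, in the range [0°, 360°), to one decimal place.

281.7°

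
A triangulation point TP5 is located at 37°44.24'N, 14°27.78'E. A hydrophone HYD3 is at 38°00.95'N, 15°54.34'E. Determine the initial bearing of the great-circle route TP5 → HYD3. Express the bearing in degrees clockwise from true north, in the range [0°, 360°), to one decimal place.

TP5: φ = +37.73733°, λ = +14.46300°
HYD3: φ = +38.01583°, λ = +15.90567°
Δλ = 1.4427°
y = sin Δλ · cos φ₂ = 0.019835
x = cos φ₁ sin φ₂ − sin φ₁ cos φ₂ cos Δλ = 0.005014
θ = atan2(y, x) = 75.8149° → 75.8149° (mod 360°)

75.8°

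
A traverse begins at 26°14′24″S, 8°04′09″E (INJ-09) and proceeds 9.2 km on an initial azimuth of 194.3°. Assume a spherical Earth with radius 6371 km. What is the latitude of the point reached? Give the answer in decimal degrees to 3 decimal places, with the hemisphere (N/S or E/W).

INJ-09: φ = -26.24000°, λ = +8.06917°
δ = d/R = 9.2/6371 = 0.001444 rad
φ₂ = arcsin(sin φ₁ cos δ + cos φ₁ sin δ cos θ)
   = arcsin(-0.44213·1.00000 + 0.89695·0.00144·-0.96902) = -26.32017°
λ₂ = λ₁ + atan2(sin θ sin δ cos φ₁, cos δ − sin φ₁ sin φ₂) = 8.04637°

26.320°S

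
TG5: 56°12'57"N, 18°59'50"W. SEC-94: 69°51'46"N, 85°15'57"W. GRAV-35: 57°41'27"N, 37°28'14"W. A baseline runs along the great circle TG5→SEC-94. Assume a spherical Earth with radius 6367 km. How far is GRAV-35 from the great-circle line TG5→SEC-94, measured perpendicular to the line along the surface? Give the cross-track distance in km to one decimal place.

TG5: φ = +56.21583°, λ = -18.99722°
SEC-94: φ = +69.86278°, λ = -85.26583°
GRAV-35: φ = +57.69083°, λ = -37.47056°
δ₁₃ = central angle TG5→GRAV-35 = 0.177128 rad  (haversine)
θ₁₃ = bearing TG5→GRAV-35 = 286.021°,  θ₁₂ = bearing TG5→SEC-94 = 322.242°
dₓₜ = R·arcsin(sin δ₁₃ · sin(θ₁₃ − θ₁₂)) = 6367·arcsin(0.17620·sin(-36.221°)) = -664.125 km
|dₓₜ| = 664.125 km

664.1 km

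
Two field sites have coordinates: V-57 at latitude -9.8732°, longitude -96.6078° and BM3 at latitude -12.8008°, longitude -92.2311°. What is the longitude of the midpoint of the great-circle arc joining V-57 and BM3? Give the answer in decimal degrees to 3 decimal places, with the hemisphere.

94.431°W

Bx = cos φ₂ cos Δλ = 0.972303,  By = cos φ₂ sin Δλ = 0.074417
φₘ = atan2(sin φ₁ + sin φ₂, √((cos φ₁ + Bx)² + By²)) = -11.34506°
λₘ = λ₁ + atan2(By, cos φ₁ + Bx) = -94.43067°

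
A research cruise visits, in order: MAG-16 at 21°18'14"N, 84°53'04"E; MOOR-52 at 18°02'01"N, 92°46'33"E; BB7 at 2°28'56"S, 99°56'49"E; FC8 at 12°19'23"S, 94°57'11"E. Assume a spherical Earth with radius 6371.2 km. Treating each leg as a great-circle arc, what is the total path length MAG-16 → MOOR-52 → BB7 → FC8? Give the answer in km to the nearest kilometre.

MAG-16: φ = +21.30389°, λ = +84.88444°
MOOR-52: φ = +18.03361°, λ = +92.77583°
BB7: φ = -2.48222°, λ = +99.94694°
FC8: φ = -12.32306°, λ = +94.95306°
MAG-16→MOOR-52: c = 0.141666 rad, d = 902.58 km
MOOR-52→BB7: c = 0.378704 rad, d = 2412.80 km
BB7→FC8: c = 0.192227 rad, d = 1224.71 km
Total = 902.58 + 2412.80 + 1224.71 = 4540.10 km

4540 km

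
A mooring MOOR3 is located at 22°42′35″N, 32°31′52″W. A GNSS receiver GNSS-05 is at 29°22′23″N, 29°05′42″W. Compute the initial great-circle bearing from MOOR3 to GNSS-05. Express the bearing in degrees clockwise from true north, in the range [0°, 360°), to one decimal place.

MOOR3: φ = +22.70972°, λ = -32.53111°
GNSS-05: φ = +29.37306°, λ = -29.09500°
Δλ = 3.4361°
y = sin Δλ · cos φ₂ = 0.052230
x = cos φ₁ sin φ₂ − sin φ₁ cos φ₂ cos Δλ = 0.116640
θ = atan2(y, x) = 24.1225° → 24.1225° (mod 360°)

24.1°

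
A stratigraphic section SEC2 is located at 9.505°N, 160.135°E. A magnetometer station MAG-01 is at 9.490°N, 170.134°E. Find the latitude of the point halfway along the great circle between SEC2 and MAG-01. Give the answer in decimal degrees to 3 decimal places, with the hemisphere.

Bx = cos φ₂ cos Δλ = 0.971333,  By = cos φ₂ sin Δλ = 0.171255
φₘ = atan2(sin φ₁ + sin φ₂, √((cos φ₁ + Bx)² + By²)) = 9.53311°
λₘ = λ₁ + atan2(By, cos φ₁ + Bx) = 165.13461°

9.533°N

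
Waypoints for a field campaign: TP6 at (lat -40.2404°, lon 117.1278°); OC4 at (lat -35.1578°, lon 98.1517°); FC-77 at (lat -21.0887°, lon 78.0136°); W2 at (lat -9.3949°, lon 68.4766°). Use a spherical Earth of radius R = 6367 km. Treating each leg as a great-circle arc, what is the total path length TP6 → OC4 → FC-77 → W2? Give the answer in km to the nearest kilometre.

5918 km

TP6→OC4: c = 0.276005 rad, d = 1757.33 km
OC4→FC-77: c = 0.394031 rad, d = 2508.79 km
FC-77→W2: c = 0.259485 rad, d = 1652.14 km
Total = 1757.33 + 2508.79 + 1652.14 = 5918.26 km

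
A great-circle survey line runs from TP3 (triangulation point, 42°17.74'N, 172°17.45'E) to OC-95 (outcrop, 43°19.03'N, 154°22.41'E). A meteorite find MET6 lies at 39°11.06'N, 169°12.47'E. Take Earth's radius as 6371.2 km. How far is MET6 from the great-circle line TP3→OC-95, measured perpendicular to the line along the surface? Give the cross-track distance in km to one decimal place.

TP3: φ = +42.29567°, λ = +172.29083°
OC-95: φ = +43.31717°, λ = +154.37350°
MET6: φ = +39.18433°, λ = +169.20783°
δ₁₃ = central angle TP3→MET6 = 0.067893 rad  (haversine)
θ₁₃ = bearing TP3→MET6 = 217.915°,  θ₁₂ = bearing TP3→OC-95 = 280.522°
dₓₜ = R·arcsin(sin δ₁₃ · sin(θ₁₃ − θ₁₂)) = 6371.2·arcsin(0.06784·sin(-62.607°)) = -383.996 km
|dₓₜ| = 383.996 km

384.0 km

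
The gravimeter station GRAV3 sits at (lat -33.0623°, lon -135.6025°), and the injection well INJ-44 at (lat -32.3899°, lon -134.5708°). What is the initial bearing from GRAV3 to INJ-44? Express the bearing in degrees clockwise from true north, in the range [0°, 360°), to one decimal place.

52.5°

Δλ = 1.0317°
y = sin Δλ · cos φ₂ = 0.015204
x = cos φ₁ sin φ₂ − sin φ₁ cos φ₂ cos Δλ = 0.011661
θ = atan2(y, x) = 52.5143° → 52.5143° (mod 360°)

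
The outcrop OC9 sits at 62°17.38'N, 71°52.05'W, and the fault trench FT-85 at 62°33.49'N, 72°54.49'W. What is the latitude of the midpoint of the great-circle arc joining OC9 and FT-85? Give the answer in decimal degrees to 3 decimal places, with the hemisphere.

62.425°N

OC9: φ = +62.28967°, λ = -71.86750°
FT-85: φ = +62.55817°, λ = -72.90817°
Bx = cos φ₂ cos Δλ = 0.460772,  By = cos φ₂ sin Δλ = -0.008370
φₘ = atan2(sin φ₁ + sin φ₂, √((cos φ₁ + Bx)² + By²)) = 62.42489°
λₘ = λ₁ + atan2(By, cos φ₁ + Bx) = -72.38550°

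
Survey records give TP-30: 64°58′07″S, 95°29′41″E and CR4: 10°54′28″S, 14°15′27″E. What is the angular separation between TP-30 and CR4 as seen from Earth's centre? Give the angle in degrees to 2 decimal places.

TP-30: φ = -64.96861°, λ = +95.49472°
CR4: φ = -10.90778°, λ = +14.25750°
Δφ = 54.0608°,  Δλ = -81.2372°
a = sin²(Δφ/2) + cos φ₁ cos φ₂ sin²(Δλ/2) = 0.382625
c = 2·arcsin(√a) = 1.333835 rad = 76.4231°

76.42°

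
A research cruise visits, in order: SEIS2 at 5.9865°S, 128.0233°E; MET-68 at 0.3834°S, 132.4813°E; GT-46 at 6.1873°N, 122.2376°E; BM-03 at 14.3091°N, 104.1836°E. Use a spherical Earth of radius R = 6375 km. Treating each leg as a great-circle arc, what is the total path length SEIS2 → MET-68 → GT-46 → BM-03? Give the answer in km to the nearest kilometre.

4320 km

SEIS2→MET-68: c = 0.124875 rad, d = 796.08 km
MET-68→GT-46: c = 0.212129 rad, d = 1352.32 km
GT-46→BM-03: c = 0.340643 rad, d = 2171.60 km
Total = 796.08 + 1352.32 + 2171.60 = 4320.00 km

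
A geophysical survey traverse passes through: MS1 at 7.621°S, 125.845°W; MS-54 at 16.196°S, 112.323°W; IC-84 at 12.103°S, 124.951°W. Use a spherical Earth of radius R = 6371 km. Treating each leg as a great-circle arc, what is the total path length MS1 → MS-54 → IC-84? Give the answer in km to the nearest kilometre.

3187 km

MS1→MS-54: c = 0.274957 rad, d = 1751.75 km
MS-54→IC-84: c = 0.225261 rad, d = 1435.14 km
Total = 1751.75 + 1435.14 = 3186.88 km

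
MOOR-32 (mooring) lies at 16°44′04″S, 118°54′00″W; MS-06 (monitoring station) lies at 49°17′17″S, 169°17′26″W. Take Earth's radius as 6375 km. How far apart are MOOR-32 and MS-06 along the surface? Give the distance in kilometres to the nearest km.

5779 km

MOOR-32: φ = -16.73444°, λ = -118.90000°
MS-06: φ = -49.28806°, λ = -169.29056°
Δφ = -32.5536°,  Δλ = -50.3906°
a = sin²(Δφ/2) + cos φ₁ cos φ₂ sin²(Δλ/2) = 0.191755
c = 2·arcsin(√a) = 0.906518 rad = 51.9397°
d = R·c = 6375 × 0.906518 = 5779.1 km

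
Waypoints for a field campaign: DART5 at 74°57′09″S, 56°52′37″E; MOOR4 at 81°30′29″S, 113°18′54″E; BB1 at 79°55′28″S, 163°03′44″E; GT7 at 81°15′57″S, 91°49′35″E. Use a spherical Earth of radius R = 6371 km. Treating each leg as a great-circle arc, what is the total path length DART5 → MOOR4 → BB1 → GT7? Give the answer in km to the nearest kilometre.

DART5: φ = -74.95250°, λ = +56.87694°
MOOR4: φ = -81.50806°, λ = +113.31500°
BB1: φ = -79.92444°, λ = +163.06222°
GT7: φ = -81.26583°, λ = +91.82639°
DART5→MOOR4: c = 0.218063 rad, d = 1389.28 km
MOOR4→BB1: c = 0.138118 rad, d = 879.95 km
BB1→GT7: c = 0.191574 rad, d = 1220.52 km
Total = 1389.28 + 879.95 + 1220.52 = 3489.75 km

3490 km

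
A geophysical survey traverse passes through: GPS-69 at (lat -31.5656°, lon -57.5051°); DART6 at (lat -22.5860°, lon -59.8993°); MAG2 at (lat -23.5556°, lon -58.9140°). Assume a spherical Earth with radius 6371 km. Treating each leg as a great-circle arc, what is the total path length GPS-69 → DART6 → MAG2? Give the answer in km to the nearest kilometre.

1174 km

GPS-69→DART6: c = 0.161064 rad, d = 1026.14 km
DART6→MAG2: c = 0.023166 rad, d = 147.59 km
Total = 1026.14 + 147.59 = 1173.73 km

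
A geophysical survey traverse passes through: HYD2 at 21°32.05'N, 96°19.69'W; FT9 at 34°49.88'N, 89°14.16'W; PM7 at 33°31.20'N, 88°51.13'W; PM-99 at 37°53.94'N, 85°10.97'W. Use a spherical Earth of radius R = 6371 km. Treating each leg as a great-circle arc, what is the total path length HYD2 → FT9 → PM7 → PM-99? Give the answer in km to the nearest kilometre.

HYD2: φ = +21.53417°, λ = -96.32817°
FT9: φ = +34.83133°, λ = -89.23600°
PM7: φ = +33.52000°, λ = -88.85217°
PM-99: φ = +37.89900°, λ = -85.18283°
HYD2→FT9: c = 0.256246 rad, d = 1632.54 km
FT9→PM7: c = 0.023549 rad, d = 150.03 km
PM7→PM-99: c = 0.092421 rad, d = 588.82 km
Total = 1632.54 + 150.03 + 588.82 = 2371.39 km

2371 km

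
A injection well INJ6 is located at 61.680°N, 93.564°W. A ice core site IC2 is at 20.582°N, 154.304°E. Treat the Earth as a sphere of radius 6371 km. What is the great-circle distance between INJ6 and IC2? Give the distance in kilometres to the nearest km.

9099 km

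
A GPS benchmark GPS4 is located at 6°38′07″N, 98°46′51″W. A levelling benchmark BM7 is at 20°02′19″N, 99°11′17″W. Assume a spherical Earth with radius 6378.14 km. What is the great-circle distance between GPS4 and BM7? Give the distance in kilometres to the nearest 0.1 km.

GPS4: φ = +6.63528°, λ = -98.78083°
BM7: φ = +20.03861°, λ = -99.18806°
Δφ = 13.4033°,  Δλ = -0.4072°
a = sin²(Δφ/2) + cos φ₁ cos φ₂ sin²(Δλ/2) = 0.013631
c = 2·arcsin(√a) = 0.234034 rad = 13.4092°
d = R·c = 6378.14 × 0.234034 = 1492.7 km

1492.7 km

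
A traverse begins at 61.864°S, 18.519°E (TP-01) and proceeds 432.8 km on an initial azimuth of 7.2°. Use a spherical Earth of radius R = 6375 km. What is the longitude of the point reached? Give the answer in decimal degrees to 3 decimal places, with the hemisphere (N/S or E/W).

19.438°E

δ = d/R = 432.8/6375 = 0.067890 rad
φ₂ = arcsin(sin φ₁ cos δ + cos φ₁ sin δ cos θ)
   = arcsin(-0.88183·0.99770 + 0.47157·0.06784·0.99211) = -58.00144°
λ₂ = λ₁ + atan2(sin θ sin δ cos φ₁, cos δ − sin φ₁ sin φ₂) = 19.43837°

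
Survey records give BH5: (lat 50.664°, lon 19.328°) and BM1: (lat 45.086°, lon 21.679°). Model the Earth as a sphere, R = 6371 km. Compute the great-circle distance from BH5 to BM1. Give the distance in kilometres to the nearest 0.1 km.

644.5 km

Δφ = -5.5780°,  Δλ = 2.3510°
a = sin²(Δφ/2) + cos φ₁ cos φ₂ sin²(Δλ/2) = 0.002556
c = 2·arcsin(√a) = 0.101156 rad = 5.7958°
d = R·c = 6371 × 0.101156 = 644.5 km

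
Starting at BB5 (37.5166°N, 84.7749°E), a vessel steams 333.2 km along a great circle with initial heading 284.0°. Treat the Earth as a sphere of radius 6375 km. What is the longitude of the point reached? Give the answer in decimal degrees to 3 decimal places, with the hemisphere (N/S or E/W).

81.077°E

δ = d/R = 333.2/6375 = 0.052267 rad
φ₂ = arcsin(sin φ₁ cos δ + cos φ₁ sin δ cos θ)
   = arcsin(0.60899·0.99863 + 0.79318·0.05224·0.24192) = 38.18367°
λ₂ = λ₁ + atan2(sin θ sin δ cos φ₁, cos δ − sin φ₁ sin φ₂) = 81.07735°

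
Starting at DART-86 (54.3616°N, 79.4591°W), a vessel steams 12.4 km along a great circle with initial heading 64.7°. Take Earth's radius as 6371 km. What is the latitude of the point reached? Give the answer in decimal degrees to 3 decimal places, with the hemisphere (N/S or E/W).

54.409°N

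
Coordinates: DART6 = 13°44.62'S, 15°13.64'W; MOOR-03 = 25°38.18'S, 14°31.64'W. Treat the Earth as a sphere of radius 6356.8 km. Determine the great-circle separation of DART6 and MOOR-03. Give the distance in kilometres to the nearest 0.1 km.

1321.5 km

DART6: φ = -13.74367°, λ = -15.22733°
MOOR-03: φ = -25.63633°, λ = -14.52733°
Δφ = -11.8927°,  Δλ = 0.7000°
a = sin²(Δφ/2) + cos φ₁ cos φ₂ sin²(Δλ/2) = 0.010765
c = 2·arcsin(√a) = 0.207883 rad = 11.9108°
d = R·c = 6356.8 × 0.207883 = 1321.5 km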